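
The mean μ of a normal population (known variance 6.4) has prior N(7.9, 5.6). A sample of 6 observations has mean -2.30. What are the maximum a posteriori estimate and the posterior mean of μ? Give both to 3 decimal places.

MAP = -0.668; posterior mean = -0.668

Posterior for μ is Normal. Precision-weighted mean: (1/5.6·7.9 + 6/6.4·-2.30) / (1/5.6 + 6/6.4) = -0.668.
A Normal posterior is symmetric, so mode = mean.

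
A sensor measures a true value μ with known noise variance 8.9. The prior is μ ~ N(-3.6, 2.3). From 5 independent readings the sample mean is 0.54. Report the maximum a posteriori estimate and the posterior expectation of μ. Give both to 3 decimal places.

MAP = -1.266, posterior mean = -1.266

Posterior for μ is Normal. Precision-weighted mean: (1/2.3·-3.6 + 5/8.9·0.54) / (1/2.3 + 5/8.9) = -1.266.
A Normal posterior is symmetric, so mode = mean.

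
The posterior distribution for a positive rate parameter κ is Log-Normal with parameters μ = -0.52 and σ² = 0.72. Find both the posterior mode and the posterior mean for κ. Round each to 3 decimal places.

Mode = exp(μ − σ²) = exp(-1.24) = 0.289.
Mean = exp(μ + σ²/2) = exp(-0.160) = 0.852.
The posterior is right-skewed, so the mean exceeds the mode.

posterior mode = 0.289, posterior mean = 0.852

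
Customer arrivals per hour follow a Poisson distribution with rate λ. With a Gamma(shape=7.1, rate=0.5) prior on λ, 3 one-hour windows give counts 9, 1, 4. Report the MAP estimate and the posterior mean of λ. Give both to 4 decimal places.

Σ counts = 14. Posterior: Gamma(shape = 7.1+14 = 21.1, rate = 0.5+3 = 3.5).
Mode = (α−1)/β = 20.1/3.5 = 5.7429.
Mean = α/β = 21.1/3.5 = 6.0286.
The posterior is right-skewed, so the mean exceeds the mode.

MAP = 5.7429, posterior mean = 6.0286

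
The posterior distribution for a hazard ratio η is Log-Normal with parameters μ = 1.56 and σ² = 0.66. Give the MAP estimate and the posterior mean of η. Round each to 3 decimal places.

η_MAP = 2.460, E[η|data] = 6.619

Mode = exp(μ − σ²) = exp(0.90) = 2.460.
Mean = exp(μ + σ²/2) = exp(1.890) = 6.619.
Right-skewed posterior ⇒ mode < mean.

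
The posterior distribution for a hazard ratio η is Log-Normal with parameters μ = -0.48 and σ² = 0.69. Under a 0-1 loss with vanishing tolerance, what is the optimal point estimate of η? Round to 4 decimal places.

Mode = exp(μ − σ²) = exp(-1.17) = 0.3104.
Mean = exp(μ + σ²/2) = exp(-0.135) = 0.8737.
This is the posterior mode — the MAP estimate.

0.3104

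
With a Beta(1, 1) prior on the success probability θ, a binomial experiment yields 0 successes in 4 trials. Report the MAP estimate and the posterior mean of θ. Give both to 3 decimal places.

Posterior: Beta(1+0, 1+4) = Beta(1, 5).
Since α = 1 ≤ 1 and β > 1, the Beta density is monotone decreasing on [0,1]; the mode is at 0.
Mean = 1/(1+5) = 0.167.
The mean is pulled above the mode by the posterior's right skew.

MAP = 0.000; posterior mean = 0.167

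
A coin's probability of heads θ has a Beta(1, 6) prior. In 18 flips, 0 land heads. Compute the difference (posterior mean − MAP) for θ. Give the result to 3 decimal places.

0.040

Posterior: Beta(1+0, 6+18) = Beta(1, 24).
Since α = 1 ≤ 1 and β > 1, the Beta density is monotone decreasing on [0,1]; the mode is at 0.
Mean = 1/(1+24) = 0.040.
Difference = 0.040 − 0.000 = 0.040.
The posterior is right-skewed, so the mean exceeds the mode.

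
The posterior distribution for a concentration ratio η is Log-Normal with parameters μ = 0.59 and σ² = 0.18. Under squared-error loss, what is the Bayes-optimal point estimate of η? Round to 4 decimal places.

1.9739

Mode = exp(μ − σ²) = exp(0.41) = 1.5068.
Mean = exp(μ + σ²/2) = exp(0.680) = 1.9739.
Squared-error loss ⇒ the optimal estimator is the posterior mean.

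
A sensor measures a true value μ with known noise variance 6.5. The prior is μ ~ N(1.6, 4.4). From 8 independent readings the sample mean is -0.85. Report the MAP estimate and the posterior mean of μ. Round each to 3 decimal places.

MAP = -0.468, posterior mean = -0.468

Posterior for μ is Normal. Precision-weighted mean: (1/4.4·1.6 + 8/6.5·-0.85) / (1/4.4 + 8/6.5) = -0.468.
A Normal posterior is symmetric, so mode = mean.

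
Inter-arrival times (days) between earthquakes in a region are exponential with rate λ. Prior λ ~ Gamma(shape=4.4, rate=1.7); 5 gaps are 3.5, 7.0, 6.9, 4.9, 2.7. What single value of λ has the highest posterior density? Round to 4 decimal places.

Σ times = 25.0. Posterior: Gamma(shape = 4.4+5 = 9.4, rate = 1.7+25.0 = 26.7).
Mode = (α−1)/β = 8.4/26.7 = 0.3146.
Mean = α/β = 9.4/26.7 = 0.3521.
This is the posterior mode — the MAP estimate.

0.3146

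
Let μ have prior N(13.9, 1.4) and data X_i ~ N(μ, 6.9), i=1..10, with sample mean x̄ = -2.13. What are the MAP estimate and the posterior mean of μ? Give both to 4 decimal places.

Posterior for μ is Normal. Precision-weighted mean: (1/1.4·13.9 + 10/6.9·-2.13) / (1/1.4 + 10/6.9) = 3.1622.
A Normal posterior is symmetric, so mode = mean.

MAP = 3.1622; posterior mean = 3.1622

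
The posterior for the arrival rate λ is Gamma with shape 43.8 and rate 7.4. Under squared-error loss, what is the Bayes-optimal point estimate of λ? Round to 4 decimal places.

Mode = (α−1)/β = 42.8/7.4 = 5.7838.
Mean = α/β = 43.8/7.4 = 5.9189.
Squared-error loss ⇒ the optimal estimator is the posterior mean.

5.9189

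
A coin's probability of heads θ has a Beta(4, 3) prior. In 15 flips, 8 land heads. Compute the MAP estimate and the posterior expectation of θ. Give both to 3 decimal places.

Posterior: Beta(4+8, 3+7) = Beta(12, 10).
Mode = (12−1)/(12+10−2) = 11/20 = 0.550.
Mean = 12/(12+10) = 12/22 = 0.545.

MAP = 0.550; posterior mean = 0.545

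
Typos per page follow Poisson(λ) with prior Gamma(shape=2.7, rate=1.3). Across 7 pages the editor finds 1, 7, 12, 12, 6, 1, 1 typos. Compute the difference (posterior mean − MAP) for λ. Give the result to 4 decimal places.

0.1205

Σ counts = 40. Posterior: Gamma(shape = 2.7+40 = 42.7, rate = 1.3+7 = 8.3).
Mode = (α−1)/β = 41.7/8.3 = 5.0241.
Mean = α/β = 42.7/8.3 = 5.1446.
Difference = 5.1446 − 5.0241 = 0.1205.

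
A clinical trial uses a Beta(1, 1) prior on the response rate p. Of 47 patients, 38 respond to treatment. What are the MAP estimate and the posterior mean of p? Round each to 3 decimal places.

p_MAP = 0.809, E[p|data] = 0.796

Posterior: Beta(1+38, 1+9) = Beta(39, 10).
Mode = (39−1)/(39+10−2) = 38/47 = 0.809.
With a flat prior the MAP equals the MLE, 38/47.
Mean = 39/(39+10) = 39/49 = 0.796.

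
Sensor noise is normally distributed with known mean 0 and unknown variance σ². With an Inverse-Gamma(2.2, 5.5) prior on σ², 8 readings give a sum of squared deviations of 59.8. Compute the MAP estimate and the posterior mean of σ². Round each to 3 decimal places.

Posterior: Inverse-Gamma(shape = 2.2+8/2 = 6.2, scale = 5.5+59.8/2 = 35.4).
Mode = β/(α+1) = 35.4/7.2 = 4.917.
Mean = β/(α−1) = 35.4/5.2 = 6.808.

MAP: 4.917. Posterior mean: 6.808.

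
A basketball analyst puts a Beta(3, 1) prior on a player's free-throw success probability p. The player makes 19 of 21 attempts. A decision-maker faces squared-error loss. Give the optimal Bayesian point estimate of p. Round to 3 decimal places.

0.880

Posterior: Beta(3+19, 1+2) = Beta(22, 3).
Mode = (22−1)/(22+3−2) = 21/23 = 0.913.
Mean = 22/(22+3) = 22/25 = 0.880.
Squared-error loss ⇒ the optimal estimator is the posterior mean.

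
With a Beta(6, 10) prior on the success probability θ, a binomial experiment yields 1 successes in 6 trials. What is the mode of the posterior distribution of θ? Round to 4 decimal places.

0.3000

Posterior: Beta(6+1, 10+5) = Beta(7, 15).
Mode = (7−1)/(7+15−2) = 6/20 = 0.3000.
Mean = 7/(7+15) = 7/22 = 0.3182.
This is the posterior mode — the MAP estimate.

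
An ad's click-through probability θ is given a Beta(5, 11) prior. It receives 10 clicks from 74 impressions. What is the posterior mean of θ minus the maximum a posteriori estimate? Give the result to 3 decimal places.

0.008

Posterior: Beta(5+10, 11+64) = Beta(15, 75).
Mode = (15−1)/(15+75−2) = 14/88 = 0.159.
Mean = 15/(15+75) = 15/90 = 0.167.
Difference = 0.167 − 0.159 = 0.008.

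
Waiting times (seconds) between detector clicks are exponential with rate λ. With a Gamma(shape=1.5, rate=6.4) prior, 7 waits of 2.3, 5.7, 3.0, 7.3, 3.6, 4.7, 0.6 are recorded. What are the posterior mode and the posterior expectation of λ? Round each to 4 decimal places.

λ_MAP = 0.2232, E[λ|data] = 0.2530

Σ times = 27.2. Posterior: Gamma(shape = 1.5+7 = 8.5, rate = 6.4+27.2 = 33.6).
Mode = (α−1)/β = 7.5/33.6 = 0.2232.
Mean = α/β = 8.5/33.6 = 0.2530.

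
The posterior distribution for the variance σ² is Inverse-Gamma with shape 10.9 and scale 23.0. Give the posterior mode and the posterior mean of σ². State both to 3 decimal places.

MAP = 1.933, posterior mean = 2.323

Mode = β/(α+1) = 23.0/11.9 = 1.933.
Mean = β/(α−1) = 23.0/9.9 = 2.323.
Mean > mode: the posterior has a right tail.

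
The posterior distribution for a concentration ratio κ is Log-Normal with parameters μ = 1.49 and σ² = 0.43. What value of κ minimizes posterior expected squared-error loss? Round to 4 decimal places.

Mode = exp(μ − σ²) = exp(1.06) = 2.8864.
Mean = exp(μ + σ²/2) = exp(1.705) = 5.5014.
Squared-error loss ⇒ the optimal estimator is the posterior mean.

5.5014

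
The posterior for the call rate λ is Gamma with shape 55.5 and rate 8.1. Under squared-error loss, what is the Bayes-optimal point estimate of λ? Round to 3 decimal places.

6.852

Mode = (α−1)/β = 54.5/8.1 = 6.728.
Mean = α/β = 55.5/8.1 = 6.852.
Squared-error loss ⇒ the optimal estimator is the posterior mean.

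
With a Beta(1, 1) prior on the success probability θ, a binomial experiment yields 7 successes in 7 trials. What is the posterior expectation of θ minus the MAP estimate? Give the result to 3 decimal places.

Posterior: Beta(1+7, 1+0) = Beta(8, 1).
Since β = 1 ≤ 1 and α > 1, the Beta density is monotone increasing on [0,1]; the mode is at 1.
Mean = 8/(8+1) = 0.889.
Difference = 0.889 − 1.000 = -0.111.
Left-skewed posterior ⇒ mean < mode.

-0.111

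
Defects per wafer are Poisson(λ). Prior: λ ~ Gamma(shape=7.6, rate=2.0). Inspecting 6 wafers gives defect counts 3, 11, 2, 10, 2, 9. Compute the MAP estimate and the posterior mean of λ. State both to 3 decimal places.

MAP = 5.450, posterior mean = 5.575

Σ counts = 37. Posterior: Gamma(shape = 7.6+37 = 44.6, rate = 2.0+6 = 8.0).
Mode = (α−1)/β = 43.6/8.0 = 5.450.
Mean = α/β = 44.6/8.0 = 5.575.
The posterior is right-skewed, so the mean exceeds the mode.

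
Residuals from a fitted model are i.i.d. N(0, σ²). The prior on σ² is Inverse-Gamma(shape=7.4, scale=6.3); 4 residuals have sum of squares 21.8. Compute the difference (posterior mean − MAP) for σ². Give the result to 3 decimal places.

Posterior: Inverse-Gamma(shape = 7.4+4/2 = 9.4, scale = 6.3+21.8/2 = 17.2).
Mode = β/(α+1) = 17.2/10.4 = 1.654.
Mean = β/(α−1) = 17.2/8.4 = 2.048.
Difference = 2.048 − 1.654 = 0.394.

0.394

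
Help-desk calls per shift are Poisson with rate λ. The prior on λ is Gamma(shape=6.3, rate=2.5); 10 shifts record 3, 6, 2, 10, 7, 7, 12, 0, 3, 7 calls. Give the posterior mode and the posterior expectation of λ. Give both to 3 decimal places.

Σ counts = 57. Posterior: Gamma(shape = 6.3+57 = 63.3, rate = 2.5+10 = 12.5).
Mode = (α−1)/β = 62.3/12.5 = 4.984.
Mean = α/β = 63.3/12.5 = 5.064.
The posterior is right-skewed, so the mean exceeds the mode.

MAP: 4.984. Posterior mean: 5.064.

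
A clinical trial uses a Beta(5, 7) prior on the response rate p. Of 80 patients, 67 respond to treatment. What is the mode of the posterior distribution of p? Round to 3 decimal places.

Posterior: Beta(5+67, 7+13) = Beta(72, 20).
Mode = (72−1)/(72+20−2) = 71/90 = 0.789.
Mean = 72/(72+20) = 72/92 = 0.783.
This is the posterior mode — the MAP estimate.

0.789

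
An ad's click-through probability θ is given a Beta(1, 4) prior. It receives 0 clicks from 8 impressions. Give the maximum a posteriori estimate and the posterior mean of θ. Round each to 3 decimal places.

Posterior: Beta(1+0, 4+8) = Beta(1, 12).
Since α = 1 ≤ 1 and β > 1, the Beta density is monotone decreasing on [0,1]; the mode is at 0.
Mean = 1/(1+12) = 0.077.

MAP = 0.000; posterior mean = 0.077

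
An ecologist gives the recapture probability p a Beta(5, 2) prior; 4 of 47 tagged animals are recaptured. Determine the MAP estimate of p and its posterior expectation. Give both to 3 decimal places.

Posterior: Beta(5+4, 2+43) = Beta(9, 45).
Mode = (9−1)/(9+45−2) = 8/52 = 0.154.
Mean = 9/(9+45) = 9/54 = 0.167.
The mean is pulled above the mode by the posterior's right skew.

MAP estimate = 0.154, posterior expectation = 0.167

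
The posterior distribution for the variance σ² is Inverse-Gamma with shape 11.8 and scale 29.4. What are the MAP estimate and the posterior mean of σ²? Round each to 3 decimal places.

Mode = β/(α+1) = 29.4/12.8 = 2.297.
Mean = β/(α−1) = 29.4/10.8 = 2.722.

MAP estimate = 2.297, posterior mean = 2.722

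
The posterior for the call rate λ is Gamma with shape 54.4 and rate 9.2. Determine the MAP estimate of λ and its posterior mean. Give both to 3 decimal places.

Mode = (α−1)/β = 53.4/9.2 = 5.804.
Mean = α/β = 54.4/9.2 = 5.913.
Right-skewed posterior ⇒ mode < mean.

MAP: 5.804. Posterior mean: 5.913.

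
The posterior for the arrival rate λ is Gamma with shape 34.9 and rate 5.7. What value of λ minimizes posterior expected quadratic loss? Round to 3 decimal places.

6.123

Mode = (α−1)/β = 33.9/5.7 = 5.947.
Mean = α/β = 34.9/5.7 = 6.123.
Quadratic loss ⇒ the optimal estimator is the posterior mean.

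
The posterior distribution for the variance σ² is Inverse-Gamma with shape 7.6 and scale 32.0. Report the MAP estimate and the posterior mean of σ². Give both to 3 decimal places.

σ²_MAP = 3.721, E[σ²|data] = 4.848

Mode = β/(α+1) = 32.0/8.6 = 3.721.
Mean = β/(α−1) = 32.0/6.6 = 4.848.
Right-skewed posterior ⇒ mode < mean.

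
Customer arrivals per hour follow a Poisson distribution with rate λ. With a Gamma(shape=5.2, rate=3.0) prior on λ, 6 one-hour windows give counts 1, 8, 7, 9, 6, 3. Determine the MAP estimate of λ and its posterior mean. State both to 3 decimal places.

Σ counts = 34. Posterior: Gamma(shape = 5.2+34 = 39.2, rate = 3.0+6 = 9.0).
Mode = (α−1)/β = 38.2/9.0 = 4.244.
Mean = α/β = 39.2/9.0 = 4.356.
The posterior is right-skewed, so the mean exceeds the mode.

MAP: 4.244. Posterior mean: 4.356.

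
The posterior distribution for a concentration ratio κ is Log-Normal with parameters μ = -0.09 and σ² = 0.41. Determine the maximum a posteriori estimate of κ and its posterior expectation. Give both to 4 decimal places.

Mode = exp(μ − σ²) = exp(-0.50) = 0.6065.
Mean = exp(μ + σ²/2) = exp(0.115) = 1.1219.

MAP: 0.6065. Posterior mean: 1.1219.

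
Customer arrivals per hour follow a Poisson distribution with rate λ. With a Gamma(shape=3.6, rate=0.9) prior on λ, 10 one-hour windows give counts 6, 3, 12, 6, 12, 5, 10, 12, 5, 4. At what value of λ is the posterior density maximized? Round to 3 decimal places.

Σ counts = 75. Posterior: Gamma(shape = 3.6+75 = 78.6, rate = 0.9+10 = 10.9).
Mode = (α−1)/β = 77.6/10.9 = 7.119.
Mean = α/β = 78.6/10.9 = 7.211.
This is the posterior mode — the MAP estimate.

7.119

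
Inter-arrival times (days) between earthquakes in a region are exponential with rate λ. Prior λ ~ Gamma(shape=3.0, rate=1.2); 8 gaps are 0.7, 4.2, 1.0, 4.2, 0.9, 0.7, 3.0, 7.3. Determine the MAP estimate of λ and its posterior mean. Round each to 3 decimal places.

Σ times = 22.0. Posterior: Gamma(shape = 3.0+8 = 11.0, rate = 1.2+22.0 = 23.2).
Mode = (α−1)/β = 10.0/23.2 = 0.431.
Mean = α/β = 11.0/23.2 = 0.474.

MAP estimate = 0.431, posterior mean = 0.474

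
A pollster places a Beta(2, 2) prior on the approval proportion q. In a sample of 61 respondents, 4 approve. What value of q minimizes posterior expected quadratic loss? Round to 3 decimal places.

Posterior: Beta(2+4, 2+57) = Beta(6, 59).
Mode = (6−1)/(6+59−2) = 5/63 = 0.079.
Mean = 6/(6+59) = 6/65 = 0.092.
Quadratic loss ⇒ the optimal estimator is the posterior mean.

0.092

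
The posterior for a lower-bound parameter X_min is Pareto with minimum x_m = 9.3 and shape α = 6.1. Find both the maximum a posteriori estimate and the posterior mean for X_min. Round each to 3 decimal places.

The Pareto density is strictly decreasing on [x_m, ∞), so the mode is x_m = 9.300.
Mean = α·x_m/(α−1) = 6.1·9.3/5.1 = 11.124.

MAP: 9.300. Posterior mean: 11.124.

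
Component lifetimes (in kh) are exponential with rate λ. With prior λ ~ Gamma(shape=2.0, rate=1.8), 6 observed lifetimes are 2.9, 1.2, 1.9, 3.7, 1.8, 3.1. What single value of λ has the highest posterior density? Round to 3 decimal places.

Σ times = 14.6. Posterior: Gamma(shape = 2.0+6 = 8.0, rate = 1.8+14.6 = 16.4).
Mode = (α−1)/β = 7.0/16.4 = 0.427.
Mean = α/β = 8.0/16.4 = 0.488.
This is the posterior mode — the MAP estimate.

0.427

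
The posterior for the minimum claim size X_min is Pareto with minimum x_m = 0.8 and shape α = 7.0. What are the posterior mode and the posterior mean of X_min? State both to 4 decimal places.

MAP: 0.8000. Posterior mean: 0.9333.

The Pareto density is strictly decreasing on [x_m, ∞), so the mode is x_m = 0.8000.
Mean = α·x_m/(α−1) = 7.0·0.8/6.0 = 0.9333.
Mean > mode: the posterior has a right tail.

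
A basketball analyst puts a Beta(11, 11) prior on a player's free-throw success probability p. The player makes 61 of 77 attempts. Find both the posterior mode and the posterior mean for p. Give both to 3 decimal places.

Posterior: Beta(11+61, 11+16) = Beta(72, 27).
Mode = (72−1)/(72+27−2) = 71/97 = 0.732.
Mean = 72/(72+27) = 72/99 = 0.727.
Mode > mean: the posterior has a left tail.

posterior mode = 0.732, posterior mean = 0.727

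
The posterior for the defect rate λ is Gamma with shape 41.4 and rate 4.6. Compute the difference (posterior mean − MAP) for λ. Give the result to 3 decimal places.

0.217

Mode = (α−1)/β = 40.4/4.6 = 8.783.
Mean = α/β = 41.4/4.6 = 9.000.
Difference = 9.000 − 8.783 = 0.217.
The mean is pulled above the mode by the posterior's right skew.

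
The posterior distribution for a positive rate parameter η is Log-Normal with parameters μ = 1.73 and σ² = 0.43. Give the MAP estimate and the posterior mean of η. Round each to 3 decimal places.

MAP: 3.669. Posterior mean: 6.994.

Mode = exp(μ − σ²) = exp(1.30) = 3.669.
Mean = exp(μ + σ²/2) = exp(1.945) = 6.994.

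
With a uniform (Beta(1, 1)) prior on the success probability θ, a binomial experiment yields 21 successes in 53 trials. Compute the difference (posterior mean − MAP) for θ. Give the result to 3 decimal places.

Posterior: Beta(1+21, 1+32) = Beta(22, 33).
Mode = (22−1)/(22+33−2) = 21/53 = 0.396.
Mean = 22/(22+33) = 22/55 = 0.400.
Difference = 0.400 − 0.396 = 0.004.

0.004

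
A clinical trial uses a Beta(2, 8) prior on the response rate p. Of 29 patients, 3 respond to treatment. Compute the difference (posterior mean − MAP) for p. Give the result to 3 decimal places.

0.020

Posterior: Beta(2+3, 8+26) = Beta(5, 34).
Mode = (5−1)/(5+34−2) = 4/37 = 0.108.
Mean = 5/(5+34) = 5/39 = 0.128.
Difference = 0.128 − 0.108 = 0.020.
The posterior is right-skewed, so the mean exceeds the mode.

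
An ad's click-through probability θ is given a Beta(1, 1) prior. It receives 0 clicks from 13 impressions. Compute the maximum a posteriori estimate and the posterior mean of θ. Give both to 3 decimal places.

Posterior: Beta(1+0, 1+13) = Beta(1, 14).
Since α = 1 ≤ 1 and β > 1, the Beta density is monotone decreasing on [0,1]; the mode is at 0.
Mean = 1/(1+14) = 0.067.
Right-skewed posterior ⇒ mode < mean.

MAP = 0.000; posterior mean = 0.067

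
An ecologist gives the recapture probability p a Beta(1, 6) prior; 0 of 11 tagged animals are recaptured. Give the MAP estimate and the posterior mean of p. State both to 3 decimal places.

Posterior: Beta(1+0, 6+11) = Beta(1, 17).
Since α = 1 ≤ 1 and β > 1, the Beta density is monotone decreasing on [0,1]; the mode is at 0.
Mean = 1/(1+17) = 0.056.
Right-skewed posterior ⇒ mode < mean.

p_MAP = 0.000, E[p|data] = 0.056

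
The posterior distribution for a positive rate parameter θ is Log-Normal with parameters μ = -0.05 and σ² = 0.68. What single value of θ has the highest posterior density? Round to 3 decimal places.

0.482

Mode = exp(μ − σ²) = exp(-0.73) = 0.482.
Mean = exp(μ + σ²/2) = exp(0.290) = 1.336.
This is the posterior mode — the MAP estimate.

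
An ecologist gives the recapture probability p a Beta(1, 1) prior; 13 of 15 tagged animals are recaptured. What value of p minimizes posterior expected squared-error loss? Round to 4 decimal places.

0.8235

Posterior: Beta(1+13, 1+2) = Beta(14, 3).
Mode = (14−1)/(14+3−2) = 13/15 = 0.8667.
Mean = 14/(14+3) = 14/17 = 0.8235.
Squared-error loss ⇒ the optimal estimator is the posterior mean.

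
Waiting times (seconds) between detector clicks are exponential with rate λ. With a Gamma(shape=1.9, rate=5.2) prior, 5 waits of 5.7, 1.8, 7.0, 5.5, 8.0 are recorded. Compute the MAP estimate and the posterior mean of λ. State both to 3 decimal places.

Σ times = 28.0. Posterior: Gamma(shape = 1.9+5 = 6.9, rate = 5.2+28.0 = 33.2).
Mode = (α−1)/β = 5.9/33.2 = 0.178.
Mean = α/β = 6.9/33.2 = 0.208.

MAP = 0.178; posterior mean = 0.208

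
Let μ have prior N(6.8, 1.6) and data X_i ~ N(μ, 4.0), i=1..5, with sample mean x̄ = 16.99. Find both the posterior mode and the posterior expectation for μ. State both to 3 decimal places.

Posterior for μ is Normal. Precision-weighted mean: (1/1.6·6.8 + 5/4.0·16.99) / (1/1.6 + 5/4.0) = 13.593.
A Normal posterior is symmetric, so mode = mean.

MAP = 13.593; posterior mean = 13.593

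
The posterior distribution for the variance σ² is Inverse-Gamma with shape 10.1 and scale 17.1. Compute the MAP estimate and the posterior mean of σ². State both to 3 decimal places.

MAP: 1.541. Posterior mean: 1.879.

Mode = β/(α+1) = 17.1/11.1 = 1.541.
Mean = β/(α−1) = 17.1/9.1 = 1.879.
The mean is pulled above the mode by the posterior's right skew.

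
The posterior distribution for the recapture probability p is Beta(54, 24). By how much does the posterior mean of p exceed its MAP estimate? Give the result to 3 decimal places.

-0.005

Mode = (54−1)/(54+24−2) = 53/76 = 0.697.
Mean = 54/(54+24) = 54/78 = 0.692.
Difference = 0.692 − 0.697 = -0.005.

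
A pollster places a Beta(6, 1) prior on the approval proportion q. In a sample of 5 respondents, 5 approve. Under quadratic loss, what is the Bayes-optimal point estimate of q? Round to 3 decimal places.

Posterior: Beta(6+5, 1+0) = Beta(11, 1).
Since β = 1 ≤ 1 and α > 1, the Beta density is monotone increasing on [0,1]; the mode is at 1.
Mean = 11/(11+1) = 0.917.
Quadratic loss ⇒ the optimal estimator is the posterior mean.

0.917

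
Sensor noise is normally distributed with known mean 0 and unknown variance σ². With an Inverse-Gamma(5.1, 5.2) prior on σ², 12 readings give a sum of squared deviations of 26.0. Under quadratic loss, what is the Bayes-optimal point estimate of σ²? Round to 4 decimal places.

1.8020

Posterior: Inverse-Gamma(shape = 5.1+12/2 = 11.1, scale = 5.2+26.0/2 = 18.2).
Mode = β/(α+1) = 18.2/12.1 = 1.5041.
Mean = β/(α−1) = 18.2/10.1 = 1.8020.
Quadratic loss ⇒ the optimal estimator is the posterior mean.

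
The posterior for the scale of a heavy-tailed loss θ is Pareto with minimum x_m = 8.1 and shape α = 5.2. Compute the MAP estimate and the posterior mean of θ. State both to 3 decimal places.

MAP = 8.100, posterior mean = 10.029

The Pareto density is strictly decreasing on [x_m, ∞), so the mode is x_m = 8.100.
Mean = α·x_m/(α−1) = 5.2·8.1/4.2 = 10.029.
Mean > mode: the posterior has a right tail.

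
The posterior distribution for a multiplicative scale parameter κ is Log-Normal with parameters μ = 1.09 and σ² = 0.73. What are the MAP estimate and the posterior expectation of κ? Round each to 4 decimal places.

MAP: 1.4333. Posterior mean: 4.2845.

Mode = exp(μ − σ²) = exp(0.36) = 1.4333.
Mean = exp(μ + σ²/2) = exp(1.455) = 4.2845.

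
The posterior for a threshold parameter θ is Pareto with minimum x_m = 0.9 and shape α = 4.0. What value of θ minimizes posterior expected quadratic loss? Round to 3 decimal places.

The Pareto density is strictly decreasing on [x_m, ∞), so the mode is x_m = 0.900.
Mean = α·x_m/(α−1) = 4.0·0.9/3.0 = 1.200.
Quadratic loss ⇒ the optimal estimator is the posterior mean.

1.200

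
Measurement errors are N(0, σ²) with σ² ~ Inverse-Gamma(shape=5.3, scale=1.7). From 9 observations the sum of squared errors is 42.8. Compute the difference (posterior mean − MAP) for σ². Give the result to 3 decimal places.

Posterior: Inverse-Gamma(shape = 5.3+9/2 = 9.8, scale = 1.7+42.8/2 = 23.1).
Mode = β/(α+1) = 23.1/10.8 = 2.139.
Mean = β/(α−1) = 23.1/8.8 = 2.625.
Difference = 2.625 − 2.139 = 0.486.

0.486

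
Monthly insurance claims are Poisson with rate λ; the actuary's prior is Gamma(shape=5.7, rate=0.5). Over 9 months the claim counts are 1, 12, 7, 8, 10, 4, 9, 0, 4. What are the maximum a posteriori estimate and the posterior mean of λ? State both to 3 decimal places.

MAP = 6.284, posterior mean = 6.389

Σ counts = 55. Posterior: Gamma(shape = 5.7+55 = 60.7, rate = 0.5+9 = 9.5).
Mode = (α−1)/β = 59.7/9.5 = 6.284.
Mean = α/β = 60.7/9.5 = 6.389.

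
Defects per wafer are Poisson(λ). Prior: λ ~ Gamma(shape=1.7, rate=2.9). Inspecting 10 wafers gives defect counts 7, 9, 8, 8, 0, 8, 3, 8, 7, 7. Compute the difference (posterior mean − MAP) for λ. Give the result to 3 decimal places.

0.078

Σ counts = 65. Posterior: Gamma(shape = 1.7+65 = 66.7, rate = 2.9+10 = 12.9).
Mode = (α−1)/β = 65.7/12.9 = 5.093.
Mean = α/β = 66.7/12.9 = 5.171.
Difference = 5.171 − 5.093 = 0.078.
Mean > mode: the posterior has a right tail.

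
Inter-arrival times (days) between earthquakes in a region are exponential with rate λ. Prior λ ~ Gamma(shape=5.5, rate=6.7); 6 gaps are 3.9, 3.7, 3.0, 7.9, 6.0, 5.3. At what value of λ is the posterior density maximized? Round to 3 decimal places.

0.288

Σ times = 29.8. Posterior: Gamma(shape = 5.5+6 = 11.5, rate = 6.7+29.8 = 36.5).
Mode = (α−1)/β = 10.5/36.5 = 0.288.
Mean = α/β = 11.5/36.5 = 0.315.
This is the posterior mode — the MAP estimate.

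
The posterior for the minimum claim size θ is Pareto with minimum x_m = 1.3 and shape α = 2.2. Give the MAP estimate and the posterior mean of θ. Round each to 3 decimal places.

The Pareto density is strictly decreasing on [x_m, ∞), so the mode is x_m = 1.300.
Mean = α·x_m/(α−1) = 2.2·1.3/1.2 = 2.383.
Mean > mode: the posterior has a right tail.

θ_MAP = 1.300, E[θ|data] = 2.383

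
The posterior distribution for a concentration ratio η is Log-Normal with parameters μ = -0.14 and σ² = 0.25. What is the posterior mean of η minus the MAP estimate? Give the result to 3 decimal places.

Mode = exp(μ − σ²) = exp(-0.39) = 0.677.
Mean = exp(μ + σ²/2) = exp(-0.015) = 0.985.
Difference = 0.985 − 0.677 = 0.308.
Right-skewed posterior ⇒ mode < mean.

0.308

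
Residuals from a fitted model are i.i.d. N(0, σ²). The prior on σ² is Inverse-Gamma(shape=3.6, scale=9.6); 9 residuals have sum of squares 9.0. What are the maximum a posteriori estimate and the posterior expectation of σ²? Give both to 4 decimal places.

Posterior: Inverse-Gamma(shape = 3.6+9/2 = 8.1, scale = 9.6+9.0/2 = 14.1).
Mode = β/(α+1) = 14.1/9.1 = 1.5495.
Mean = β/(α−1) = 14.1/7.1 = 1.9859.
Mean > mode: the posterior has a right tail.

MAP: 1.5495. Posterior mean: 1.9859.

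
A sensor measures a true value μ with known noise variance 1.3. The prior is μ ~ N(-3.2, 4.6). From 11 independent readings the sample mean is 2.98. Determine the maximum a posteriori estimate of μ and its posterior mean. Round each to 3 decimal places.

Posterior for μ is Normal. Precision-weighted mean: (1/4.6·-3.2 + 11/1.3·2.98) / (1/4.6 + 11/1.3) = 2.825.
A Normal posterior is symmetric, so mode = mean.

MAP: 2.825. Posterior mean: 2.825.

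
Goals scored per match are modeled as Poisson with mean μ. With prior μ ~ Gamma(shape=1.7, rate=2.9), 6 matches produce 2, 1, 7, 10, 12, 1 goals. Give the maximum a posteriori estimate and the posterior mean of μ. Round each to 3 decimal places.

maximum a posteriori estimate = 3.787, posterior mean = 3.899

Σ counts = 33. Posterior: Gamma(shape = 1.7+33 = 34.7, rate = 2.9+6 = 8.9).
Mode = (α−1)/β = 33.7/8.9 = 3.787.
Mean = α/β = 34.7/8.9 = 3.899.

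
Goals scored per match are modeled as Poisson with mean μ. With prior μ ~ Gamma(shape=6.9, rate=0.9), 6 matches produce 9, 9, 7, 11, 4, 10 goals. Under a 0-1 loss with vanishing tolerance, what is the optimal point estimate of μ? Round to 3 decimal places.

8.101

Σ counts = 50. Posterior: Gamma(shape = 6.9+50 = 56.9, rate = 0.9+6 = 6.9).
Mode = (α−1)/β = 55.9/6.9 = 8.101.
Mean = α/β = 56.9/6.9 = 8.246.
This is the posterior mode — the MAP estimate.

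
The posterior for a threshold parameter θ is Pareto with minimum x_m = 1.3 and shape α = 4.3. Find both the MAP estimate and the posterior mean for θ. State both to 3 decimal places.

The Pareto density is strictly decreasing on [x_m, ∞), so the mode is x_m = 1.300.
Mean = α·x_m/(α−1) = 4.3·1.3/3.3 = 1.694.

MAP = 1.300, posterior mean = 1.694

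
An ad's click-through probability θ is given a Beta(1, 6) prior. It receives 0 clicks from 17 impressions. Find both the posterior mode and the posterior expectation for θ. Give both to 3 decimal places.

Posterior: Beta(1+0, 6+17) = Beta(1, 23).
Since α = 1 ≤ 1 and β > 1, the Beta density is monotone decreasing on [0,1]; the mode is at 0.
Mean = 1/(1+23) = 0.042.

MAP = 0.000, posterior mean = 0.042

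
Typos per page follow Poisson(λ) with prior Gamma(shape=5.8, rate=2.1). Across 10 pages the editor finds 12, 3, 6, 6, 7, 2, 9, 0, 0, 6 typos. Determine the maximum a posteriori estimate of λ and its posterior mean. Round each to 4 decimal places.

Σ counts = 51. Posterior: Gamma(shape = 5.8+51 = 56.8, rate = 2.1+10 = 12.1).
Mode = (α−1)/β = 55.8/12.1 = 4.6116.
Mean = α/β = 56.8/12.1 = 4.6942.

MAP = 4.6116; posterior mean = 4.6942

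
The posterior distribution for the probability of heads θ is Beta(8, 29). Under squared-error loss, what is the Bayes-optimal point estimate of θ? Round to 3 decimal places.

0.216

Mode = (8−1)/(8+29−2) = 7/35 = 0.200.
Mean = 8/(8+29) = 8/37 = 0.216.
Squared-error loss ⇒ the optimal estimator is the posterior mean.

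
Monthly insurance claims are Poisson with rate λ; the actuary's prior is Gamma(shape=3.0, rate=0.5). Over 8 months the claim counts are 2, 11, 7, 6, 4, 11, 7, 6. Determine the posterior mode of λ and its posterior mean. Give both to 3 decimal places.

Σ counts = 54. Posterior: Gamma(shape = 3.0+54 = 57.0, rate = 0.5+8 = 8.5).
Mode = (α−1)/β = 56.0/8.5 = 6.588.
Mean = α/β = 57.0/8.5 = 6.706.

MAP = 6.588, posterior mean = 6.706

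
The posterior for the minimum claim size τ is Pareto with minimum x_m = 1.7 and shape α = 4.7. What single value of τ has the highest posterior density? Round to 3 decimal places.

The Pareto density is strictly decreasing on [x_m, ∞), so the mode is x_m = 1.700.
Mean = α·x_m/(α−1) = 4.7·1.7/3.7 = 2.159.
This is the posterior mode — the MAP estimate.

1.700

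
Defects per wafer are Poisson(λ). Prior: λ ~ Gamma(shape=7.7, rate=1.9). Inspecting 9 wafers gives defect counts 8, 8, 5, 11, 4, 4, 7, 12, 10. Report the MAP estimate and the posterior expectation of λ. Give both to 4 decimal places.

MAP = 6.9450; posterior mean = 7.0367

Σ counts = 69. Posterior: Gamma(shape = 7.7+69 = 76.7, rate = 1.9+9 = 10.9).
Mode = (α−1)/β = 75.7/10.9 = 6.9450.
Mean = α/β = 76.7/10.9 = 7.0367.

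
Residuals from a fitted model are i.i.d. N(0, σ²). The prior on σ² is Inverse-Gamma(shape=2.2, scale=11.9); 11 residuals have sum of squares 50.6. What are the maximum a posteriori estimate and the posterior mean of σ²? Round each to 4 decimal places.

MAP = 4.2759; posterior mean = 5.5522

Posterior: Inverse-Gamma(shape = 2.2+11/2 = 7.7, scale = 11.9+50.6/2 = 37.2).
Mode = β/(α+1) = 37.2/8.7 = 4.2759.
Mean = β/(α−1) = 37.2/6.7 = 5.5522.
The mean is pulled above the mode by the posterior's right skew.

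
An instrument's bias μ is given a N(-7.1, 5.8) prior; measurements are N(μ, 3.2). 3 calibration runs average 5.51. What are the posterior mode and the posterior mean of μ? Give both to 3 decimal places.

MAP = 3.551; posterior mean = 3.551

Posterior for μ is Normal. Precision-weighted mean: (1/5.8·-7.1 + 3/3.2·5.51) / (1/5.8 + 3/3.2) = 3.551.
A Normal posterior is symmetric, so mode = mean.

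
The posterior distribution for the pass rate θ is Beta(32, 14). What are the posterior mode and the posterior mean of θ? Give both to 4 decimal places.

Mode = (32−1)/(32+14−2) = 31/44 = 0.7045.
Mean = 32/(32+14) = 32/46 = 0.6957.
The posterior is left-skewed, so the mode exceeds the mean.

MAP = 0.7045, posterior mean = 0.6957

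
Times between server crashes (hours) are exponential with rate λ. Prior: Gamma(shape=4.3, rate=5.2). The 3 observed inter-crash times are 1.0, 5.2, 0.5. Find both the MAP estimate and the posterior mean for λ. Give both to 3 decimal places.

Σ times = 6.7. Posterior: Gamma(shape = 4.3+3 = 7.3, rate = 5.2+6.7 = 11.9).
Mode = (α−1)/β = 6.3/11.9 = 0.529.
Mean = α/β = 7.3/11.9 = 0.613.
Right-skewed posterior ⇒ mode < mean.

MAP estimate = 0.529, posterior mean = 0.613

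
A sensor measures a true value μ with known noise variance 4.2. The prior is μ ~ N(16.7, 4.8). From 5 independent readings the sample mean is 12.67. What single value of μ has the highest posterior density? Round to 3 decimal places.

Posterior for μ is Normal. Precision-weighted mean: (1/4.8·16.7 + 5/4.2·12.67) / (1/4.8 + 5/4.2) = 13.270.
A Normal posterior is symmetric, so mode = mean.
This is the posterior mode — the MAP estimate.

13.270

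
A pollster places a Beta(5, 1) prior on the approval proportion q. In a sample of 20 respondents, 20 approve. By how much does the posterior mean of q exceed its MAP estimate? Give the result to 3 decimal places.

-0.038

Posterior: Beta(5+20, 1+0) = Beta(25, 1).
Since β = 1 ≤ 1 and α > 1, the Beta density is monotone increasing on [0,1]; the mode is at 1.
Mean = 25/(25+1) = 0.962.
Difference = 0.962 − 1.000 = -0.038.
The mean is pulled below the mode by the posterior's left skew.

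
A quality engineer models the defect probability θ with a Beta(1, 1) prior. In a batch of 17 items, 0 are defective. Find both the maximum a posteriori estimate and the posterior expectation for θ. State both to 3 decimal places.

MAP: 0.000. Posterior mean: 0.053.

Posterior: Beta(1+0, 1+17) = Beta(1, 18).
Since α = 1 ≤ 1 and β > 1, the Beta density is monotone decreasing on [0,1]; the mode is at 0.
Mean = 1/(1+18) = 0.053.
Mean > mode: the posterior has a right tail.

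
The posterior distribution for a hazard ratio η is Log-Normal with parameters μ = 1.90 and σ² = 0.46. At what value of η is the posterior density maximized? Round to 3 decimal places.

4.221

Mode = exp(μ − σ²) = exp(1.44) = 4.221.
Mean = exp(μ + σ²/2) = exp(2.130) = 8.415.
This is the posterior mode — the MAP estimate.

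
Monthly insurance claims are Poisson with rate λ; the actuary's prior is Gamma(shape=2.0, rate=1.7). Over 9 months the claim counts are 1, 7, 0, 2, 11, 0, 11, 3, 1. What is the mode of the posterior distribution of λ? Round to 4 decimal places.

Σ counts = 36. Posterior: Gamma(shape = 2.0+36 = 38.0, rate = 1.7+9 = 10.7).
Mode = (α−1)/β = 37.0/10.7 = 3.4579.
Mean = α/β = 38.0/10.7 = 3.5514.
This is the posterior mode — the MAP estimate.

3.4579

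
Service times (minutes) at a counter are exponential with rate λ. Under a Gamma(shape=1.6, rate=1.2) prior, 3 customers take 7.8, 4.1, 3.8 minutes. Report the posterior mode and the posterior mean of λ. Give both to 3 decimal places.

Σ times = 15.7. Posterior: Gamma(shape = 1.6+3 = 4.6, rate = 1.2+15.7 = 16.9).
Mode = (α−1)/β = 3.6/16.9 = 0.213.
Mean = α/β = 4.6/16.9 = 0.272.

MAP = 0.213; posterior mean = 0.272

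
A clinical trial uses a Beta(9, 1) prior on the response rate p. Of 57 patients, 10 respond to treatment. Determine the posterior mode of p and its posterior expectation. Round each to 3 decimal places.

Posterior: Beta(9+10, 1+47) = Beta(19, 48).
Mode = (19−1)/(19+48−2) = 18/65 = 0.277.
Mean = 19/(19+48) = 19/67 = 0.284.

p_MAP = 0.277, E[p|data] = 0.284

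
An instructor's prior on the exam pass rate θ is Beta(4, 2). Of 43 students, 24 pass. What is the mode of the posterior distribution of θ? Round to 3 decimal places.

0.574

Posterior: Beta(4+24, 2+19) = Beta(28, 21).
Mode = (28−1)/(28+21−2) = 27/47 = 0.574.
Mean = 28/(28+21) = 28/49 = 0.571.
This is the posterior mode — the MAP estimate.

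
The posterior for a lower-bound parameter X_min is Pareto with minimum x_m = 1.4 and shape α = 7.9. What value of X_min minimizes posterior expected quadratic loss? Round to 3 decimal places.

The Pareto density is strictly decreasing on [x_m, ∞), so the mode is x_m = 1.400.
Mean = α·x_m/(α−1) = 7.9·1.4/6.9 = 1.603.
Quadratic loss ⇒ the optimal estimator is the posterior mean.

1.603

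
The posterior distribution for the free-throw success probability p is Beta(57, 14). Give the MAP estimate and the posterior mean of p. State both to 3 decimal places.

MAP = 0.812, posterior mean = 0.803

Mode = (57−1)/(57+14−2) = 56/69 = 0.812.
Mean = 57/(57+14) = 57/71 = 0.803.
The mean is pulled below the mode by the posterior's left skew.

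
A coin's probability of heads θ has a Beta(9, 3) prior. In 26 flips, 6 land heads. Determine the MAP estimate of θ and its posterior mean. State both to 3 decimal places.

MAP: 0.389. Posterior mean: 0.395.

Posterior: Beta(9+6, 3+20) = Beta(15, 23).
Mode = (15−1)/(15+23−2) = 14/36 = 0.389.
Mean = 15/(15+23) = 15/38 = 0.395.
The mean is pulled above the mode by the posterior's right skew.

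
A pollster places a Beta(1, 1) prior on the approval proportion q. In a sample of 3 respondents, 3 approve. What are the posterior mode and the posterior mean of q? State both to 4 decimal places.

Posterior: Beta(1+3, 1+0) = Beta(4, 1).
Since β = 1 ≤ 1 and α > 1, the Beta density is monotone increasing on [0,1]; the mode is at 1.
Mean = 4/(4+1) = 0.8000.

q_MAP = 1.0000, E[q|data] = 0.8000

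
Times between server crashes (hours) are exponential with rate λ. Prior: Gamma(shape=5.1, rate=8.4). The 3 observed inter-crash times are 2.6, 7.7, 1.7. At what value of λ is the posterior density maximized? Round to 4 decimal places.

0.3480

Σ times = 12.0. Posterior: Gamma(shape = 5.1+3 = 8.1, rate = 8.4+12.0 = 20.4).
Mode = (α−1)/β = 7.1/20.4 = 0.3480.
Mean = α/β = 8.1/20.4 = 0.3971.
This is the posterior mode — the MAP estimate.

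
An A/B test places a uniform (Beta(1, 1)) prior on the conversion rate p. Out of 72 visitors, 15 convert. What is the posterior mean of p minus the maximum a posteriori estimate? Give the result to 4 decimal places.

0.0079

Posterior: Beta(1+15, 1+57) = Beta(16, 58).
Mode = (16−1)/(16+58−2) = 15/72 = 0.2083.
Mean = 16/(16+58) = 16/74 = 0.2162.
Difference = 0.2162 − 0.2083 = 0.0079.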